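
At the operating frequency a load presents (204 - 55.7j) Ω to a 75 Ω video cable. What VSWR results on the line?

VSWR ≈ 2.95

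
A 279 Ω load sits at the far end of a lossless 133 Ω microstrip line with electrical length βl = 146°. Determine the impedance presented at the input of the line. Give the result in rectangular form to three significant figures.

Z_in ≈ 135 + j102 Ω

tan(βl) = tan(146°) = -0.675
Z_in = Z_0·(Z_L + jZ_0·tanβl)/(Z_0 + jZ_L·tanβl)
     = 133·(279 − j89.7)/(133 − j188)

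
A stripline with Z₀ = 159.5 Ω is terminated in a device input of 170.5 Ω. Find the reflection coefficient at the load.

Γ = 0.0333

Γ = (Z_L − Z_0)/(Z_L + Z_0) = (170.5 − 159.5)/(170.5 + 159.5) = 11/330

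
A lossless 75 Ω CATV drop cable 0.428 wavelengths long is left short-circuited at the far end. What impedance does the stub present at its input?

Z_in ≈ −j36.5 Ω

βl = 2π × 0.428 = 154°
tan(βl) = -0.486
For a short-circuited stub, Z_in = jZ_0·tan(βl)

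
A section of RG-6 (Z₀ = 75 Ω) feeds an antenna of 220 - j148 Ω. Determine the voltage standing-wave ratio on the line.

VSWR ≈ 4.37

Γ = (Z_L − Z_0)/(Z_L + Z_0) = (145 − j148)/(295 − j148)
|Γ| = 207/330 = 0.628
VSWR = (1 + |Γ|)/(1 − |Γ|) = 1.63/0.372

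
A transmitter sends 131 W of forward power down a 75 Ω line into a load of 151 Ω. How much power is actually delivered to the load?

Γ = (151 − 75)/(151 + 75) = 0.336
|Γ|² = 0.113
P_refl = |Γ|²·P_inc = 14.8 W, P_del = (1 − |Γ|²)·P_inc = 116 W

P_delivered ≈ 116 W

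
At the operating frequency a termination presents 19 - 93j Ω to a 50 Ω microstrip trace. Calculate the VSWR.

Γ = (Z_L − Z_0)/(Z_L + Z_0) = (-31 − j93)/(69 − j93)
|Γ| = 98/116 = 0.847
VSWR = (1 + |Γ|)/(1 − |Γ|) = 1.85/0.153

VSWR ≈ 12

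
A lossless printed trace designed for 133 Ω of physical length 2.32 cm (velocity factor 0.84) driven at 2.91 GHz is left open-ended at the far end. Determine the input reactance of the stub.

λ = v/f = 0.84·c / 2.91 GHz = 0.0866 m
βl = 2π·l/λ = 2π × 0.268 = 96.4°
tan(βl) = -8.85
For an open-ended stub, Z_in = −jZ_0·cot(βl) = −jZ_0/tan(βl)

X_in ≈ 15 Ω (inductive)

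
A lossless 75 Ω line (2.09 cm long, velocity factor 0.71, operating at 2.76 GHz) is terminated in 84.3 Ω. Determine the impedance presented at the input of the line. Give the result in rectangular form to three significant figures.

λ = v/f = 0.71·c / 2.76 GHz = 0.0772 m
βl = 2π·l/λ = 2π × 0.271 = 97.5°
tan(βl) = tan(97.5°) = -7.6
Z_in = Z_0·(Z_L + jZ_0·tanβl)/(Z_0 + jZ_L·tanβl)
     = 75·(84.3 − j570)/(75 − j641)

Z_in ≈ 67 + j2.03 Ω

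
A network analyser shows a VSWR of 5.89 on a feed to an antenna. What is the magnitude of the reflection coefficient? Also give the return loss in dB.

|Γ| ≈ 0.71; return loss ≈ 2.98 dB

|Γ| = (S − 1)/(S + 1) = (5.89 − 1)/(5.89 + 1) = 4.89/6.89
RL = −20·log₁₀|Γ| = −20·log₁₀(0.71)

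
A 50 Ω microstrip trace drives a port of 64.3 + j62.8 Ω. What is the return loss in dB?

Γ = (14.3 + j62.8)/(114.3 + j62.8), |Γ| = 0.494
RL = −20·log₁₀|Γ| = −20·log₁₀(0.494)

RL ≈ 6.13 dB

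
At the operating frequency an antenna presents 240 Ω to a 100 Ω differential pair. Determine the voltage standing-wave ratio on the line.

For a purely resistive load, VSWR = R_L/Z_0 or Z_0/R_L (whichever > 1) = 240/100

VSWR ≈ 2.4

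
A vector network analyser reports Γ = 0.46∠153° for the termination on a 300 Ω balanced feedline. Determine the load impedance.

Z_L = Z_0·(1 + Γ)/(1 − Γ) = 300·(0.59 + j0.209)/(1.41 − j0.209)

Z_L ≈ 116 + j61.7 Ω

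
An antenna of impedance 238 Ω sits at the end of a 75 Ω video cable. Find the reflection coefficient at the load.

Γ = (Z_L − Z_0)/(Z_L + Z_0) = (238 − 75)/(238 + 75) = 163/313

Γ = 0.521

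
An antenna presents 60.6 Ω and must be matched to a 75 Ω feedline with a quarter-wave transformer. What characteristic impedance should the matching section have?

Z_qwt = √(Z_0·R_L) = √(75 × 60.6) = √4545

Z_qwt ≈ 67.4 Ω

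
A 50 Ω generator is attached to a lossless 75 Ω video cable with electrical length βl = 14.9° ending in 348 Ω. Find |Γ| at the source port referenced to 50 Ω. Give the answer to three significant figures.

|Γ| ≈ 0.741

tan(βl) = 0.266
Z_in = Z_0·(Z_L + jZ_0·tanβl)/(Z_0 + jZ_L·tanβl) = 148 − j162 Ω
Γ_s = (Z_in − Z_s)/(Z_in + Z_s) = (97.6 − j162)/(198 − j162), |Γ_s| = 0.741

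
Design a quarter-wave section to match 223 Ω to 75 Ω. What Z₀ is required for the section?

Z_qwt ≈ 129 Ω

Z_qwt = √(Z_0·R_L) = √(75 × 223) = √16720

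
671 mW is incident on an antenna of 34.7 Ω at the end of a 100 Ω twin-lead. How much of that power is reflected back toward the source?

Γ = (34.7 − 100)/(34.7 + 100) = -0.485
|Γ|² = 0.235
P_refl = |Γ|²·P_inc = 158 mW, P_del = (1 − |Γ|²)·P_inc = 513 mW

P_reflected ≈ 158 mW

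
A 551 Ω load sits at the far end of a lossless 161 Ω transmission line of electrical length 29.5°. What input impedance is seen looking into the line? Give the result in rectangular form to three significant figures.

Z_in ≈ 153 − j205 Ω

tan(βl) = tan(29.5°) = 0.566
Z_in = Z_0·(Z_L + jZ_0·tanβl)/(Z_0 + jZ_L·tanβl)
     = 161·(551 + j91.1)/(161 + j312)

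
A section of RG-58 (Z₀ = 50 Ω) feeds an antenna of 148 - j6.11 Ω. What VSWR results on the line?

VSWR ≈ 2.97

Γ = (Z_L − Z_0)/(Z_L + Z_0) = (98 − j6.11)/(198 − j6.11)
|Γ| = 98.2/198 = 0.496
VSWR = (1 + |Γ|)/(1 − |Γ|) = 1.5/0.504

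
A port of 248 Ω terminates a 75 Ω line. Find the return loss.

RL ≈ 5.42 dB

Γ = (248 − 75)/(248 + 75) = 0.536
RL = −20·log₁₀|Γ| = −20·log₁₀(0.536)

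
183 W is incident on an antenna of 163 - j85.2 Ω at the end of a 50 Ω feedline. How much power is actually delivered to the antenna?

|Γ| = |(113 − j85.2)/(213 − j85.2)| = 0.617
|Γ|² = 0.381
P_refl = |Γ|²·P_inc = 69.6 W, P_del = (1 − |Γ|²)·P_inc = 113 W

P_delivered ≈ 113 W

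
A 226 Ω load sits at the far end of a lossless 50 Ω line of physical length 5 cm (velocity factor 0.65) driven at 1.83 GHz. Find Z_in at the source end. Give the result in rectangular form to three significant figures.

λ = v/f = 0.65·c / 1.83 GHz = 0.107 m
βl = 2π·l/λ = 2π × 0.469 = 169°
tan(βl) = tan(169°) = -0.196
Z_in = Z_0·(Z_L + jZ_0·tanβl)/(Z_0 + jZ_L·tanβl)
     = 50·(226 − j9.79)/(50 − j44.2)

Z_in ≈ 132 + j107 Ω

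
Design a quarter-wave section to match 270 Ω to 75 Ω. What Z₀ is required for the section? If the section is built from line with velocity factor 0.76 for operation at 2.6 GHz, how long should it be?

Z_qwt ≈ 142 Ω; length ≈ 2.19 cm

Z_qwt = √(Z_0·R_L) = √(75 × 270) = √20250
λ = 0.76·c/f = 0.0877 m, so l = λ/4 = 0.0219 m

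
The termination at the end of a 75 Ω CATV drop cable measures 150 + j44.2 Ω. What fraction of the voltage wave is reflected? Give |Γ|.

|Γ| ≈ 0.38

Γ = (Z_L − Z_0)/(Z_L + Z_0) = (75 + j44.2)/(225 + j44.2)
|Γ| = 87.1/229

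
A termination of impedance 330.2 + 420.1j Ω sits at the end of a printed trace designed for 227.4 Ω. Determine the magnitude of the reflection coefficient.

|Γ| ≈ 0.619

Γ = (Z_L − Z_0)/(Z_L + Z_0) = (102.8 + j420.1)/(557.6 + j420.1)
|Γ| = 432/698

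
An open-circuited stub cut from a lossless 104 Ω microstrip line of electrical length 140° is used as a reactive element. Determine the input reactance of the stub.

tan(βl) = -0.839
For an open-circuited stub, Z_in = −jZ_0·cot(βl) = −jZ_0/tan(βl)

X_in ≈ 124 Ω (inductive)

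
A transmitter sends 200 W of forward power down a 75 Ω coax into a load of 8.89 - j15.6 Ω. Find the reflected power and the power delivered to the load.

|Γ| = |(-66.11 − j15.6)/(83.89 − j15.6)| = 0.796
|Γ|² = 0.634
P_refl = |Γ|²·P_inc = 127 W, P_del = (1 − |Γ|²)·P_inc = 73.3 W

P_reflected ≈ 127 W; P_delivered ≈ 73.3 W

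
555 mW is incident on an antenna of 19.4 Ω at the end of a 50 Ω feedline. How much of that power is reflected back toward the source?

P_reflected ≈ 108 mW

Γ = (19.4 − 50)/(19.4 + 50) = -0.441
|Γ|² = 0.194
P_refl = |Γ|²·P_inc = 108 mW, P_del = (1 − |Γ|²)·P_inc = 447 mW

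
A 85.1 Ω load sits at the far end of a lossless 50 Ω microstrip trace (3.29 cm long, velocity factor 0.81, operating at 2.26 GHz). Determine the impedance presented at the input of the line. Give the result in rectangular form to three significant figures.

Z_in ≈ 31.9 + j11.5 Ω

λ = v/f = 0.81·c / 2.26 GHz = 0.108 m
βl = 2π·l/λ = 2π × 0.306 = 110°
tan(βl) = tan(110°) = -2.72
Z_in = Z_0·(Z_L + jZ_0·tanβl)/(Z_0 + jZ_L·tanβl)
     = 50·(85.1 − j136)/(50 − j232)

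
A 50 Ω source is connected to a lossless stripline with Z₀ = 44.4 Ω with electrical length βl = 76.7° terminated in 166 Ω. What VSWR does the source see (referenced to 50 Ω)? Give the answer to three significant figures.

VSWR ≈ 4.16

tan(βl) = 4.23
Z_in = Z_0·(Z_L + jZ_0·tanβl)/(Z_0 + jZ_L·tanβl) = 12.5 − j9.71 Ω
Γ_s = (Z_in − Z_s)/(Z_in + Z_s) = (-37.5 − j9.71)/(62.5 − j9.71), |Γ_s| = 0.613
VSWR = (1 + |Γ_s|)/(1 − |Γ_s|)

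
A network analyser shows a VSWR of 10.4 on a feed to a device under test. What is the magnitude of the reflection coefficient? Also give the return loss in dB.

|Γ| = (S − 1)/(S + 1) = (10.4 − 1)/(10.4 + 1) = 9.4/11.4
RL = −20·log₁₀|Γ| = −20·log₁₀(0.825)

|Γ| ≈ 0.825; return loss ≈ 1.68 dB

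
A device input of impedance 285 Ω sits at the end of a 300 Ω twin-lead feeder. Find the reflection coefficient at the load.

Γ = (Z_L − Z_0)/(Z_L + Z_0) = (285 − 300)/(285 + 300) = -15/585

Γ = -0.0256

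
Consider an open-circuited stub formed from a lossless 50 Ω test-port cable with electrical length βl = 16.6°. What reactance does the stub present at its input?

X_in ≈ -168 Ω (capacitive)

tan(βl) = 0.298
For an open-circuited stub, Z_in = −jZ_0·cot(βl) = −jZ_0/tan(βl)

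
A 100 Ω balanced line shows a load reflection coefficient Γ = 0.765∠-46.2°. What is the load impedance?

Z_L ≈ 78.8 − j210 Ω

Z_L = Z_0·(1 + Γ)/(1 − Γ) = 100·(1.53 − j0.552)/(0.471 + j0.552)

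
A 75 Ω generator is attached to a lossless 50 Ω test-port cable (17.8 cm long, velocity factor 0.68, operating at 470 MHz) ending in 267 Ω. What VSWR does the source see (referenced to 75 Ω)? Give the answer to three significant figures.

λ = v/f = 0.68·c / 470 MHz = 0.434 m
βl = 2π·l/λ = 2π × 0.41 = 148°
tan(βl) = -0.634
Z_in = Z_0·(Z_L + jZ_0·tanβl)/(Z_0 + jZ_L·tanβl) = 30.1 + j70 Ω
Γ_s = (Z_in − Z_s)/(Z_in + Z_s) = (-44.9 + j70)/(105 + j70), |Γ_s| = 0.659
VSWR = (1 + |Γ_s|)/(1 − |Γ_s|)

VSWR ≈ 4.87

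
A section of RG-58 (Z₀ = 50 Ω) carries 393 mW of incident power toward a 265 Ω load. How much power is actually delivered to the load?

Γ = (265 − 50)/(265 + 50) = 0.683
|Γ|² = 0.466
P_refl = |Γ|²·P_inc = 183 mW, P_del = (1 − |Γ|²)·P_inc = 210 mW

P_delivered ≈ 210 mW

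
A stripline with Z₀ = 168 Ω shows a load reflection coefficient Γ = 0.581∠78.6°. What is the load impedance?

Z_L = Z_0·(1 + Γ)/(1 − Γ) = 168·(1.11 + j0.57)/(0.885 − j0.57)

Z_L ≈ 100 + j173 Ω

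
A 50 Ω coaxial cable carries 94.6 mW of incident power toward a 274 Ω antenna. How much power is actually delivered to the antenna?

P_delivered ≈ 49.4 mW

Γ = (274 − 50)/(274 + 50) = 0.691
|Γ|² = 0.478
P_refl = |Γ|²·P_inc = 45.2 mW, P_del = (1 − |Γ|²)·P_inc = 49.4 mW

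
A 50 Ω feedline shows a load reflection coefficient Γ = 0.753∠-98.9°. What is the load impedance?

Z_L = Z_0·(1 + Γ)/(1 − Γ) = 50·(0.884 − j0.744)/(1.12 + j0.744)

Z_L ≈ 12 − j41.3 Ω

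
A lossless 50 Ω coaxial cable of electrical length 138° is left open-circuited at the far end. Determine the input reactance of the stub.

tan(βl) = -0.9
For an open-circuited stub, Z_in = −jZ_0·cot(βl) = −jZ_0/tan(βl)

X_in ≈ 55.5 Ω (inductive)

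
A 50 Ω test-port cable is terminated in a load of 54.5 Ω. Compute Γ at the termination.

Γ = (Z_L − Z_0)/(Z_L + Z_0) = (54.5 − 50)/(54.5 + 50) = 4.5/104.5

Γ = 0.0431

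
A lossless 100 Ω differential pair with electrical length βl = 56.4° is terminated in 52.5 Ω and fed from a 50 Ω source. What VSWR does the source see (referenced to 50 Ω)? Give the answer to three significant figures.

VSWR ≈ 3.12

tan(βl) = 1.51
Z_in = Z_0·(Z_L + jZ_0·tanβl)/(Z_0 + jZ_L·tanβl) = 106 + j67.1 Ω
Γ_s = (Z_in − Z_s)/(Z_in + Z_s) = (55.5 + j67.1)/(156 + j67.1), |Γ_s| = 0.514
VSWR = (1 + |Γ_s|)/(1 − |Γ_s|)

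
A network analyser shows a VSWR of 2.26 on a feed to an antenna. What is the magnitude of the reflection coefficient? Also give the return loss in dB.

|Γ| ≈ 0.387; return loss ≈ 8.26 dB

|Γ| = (S − 1)/(S + 1) = (2.26 − 1)/(2.26 + 1) = 1.26/3.26
RL = −20·log₁₀|Γ| = −20·log₁₀(0.387)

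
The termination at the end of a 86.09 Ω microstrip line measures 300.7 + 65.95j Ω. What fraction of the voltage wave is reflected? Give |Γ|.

Γ = (Z_L − Z_0)/(Z_L + Z_0) = (214.6 + j65.95)/(386.8 + j65.95)
|Γ| = 225/392

|Γ| ≈ 0.572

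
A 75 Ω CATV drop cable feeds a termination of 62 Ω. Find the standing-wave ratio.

VSWR ≈ 1.21

Γ = (62 − 75)/(62 + 75) = -0.0949
VSWR = (1 + 0.0949)/(1 − 0.0949)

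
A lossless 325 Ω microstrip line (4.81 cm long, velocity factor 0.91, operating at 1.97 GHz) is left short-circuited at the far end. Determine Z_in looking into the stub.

Z_in ≈ −j465 Ω

λ = v/f = 0.91·c / 1.97 GHz = 0.139 m
βl = 2π·l/λ = 2π × 0.347 = 125°
tan(βl) = -1.43
For a short-circuited stub, Z_in = jZ_0·tan(βl)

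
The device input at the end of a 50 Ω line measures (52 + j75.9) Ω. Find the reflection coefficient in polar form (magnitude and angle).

Γ = (Z_L − Z_0)/(Z_L + Z_0) = (2 + j75.9)/(102 + j75.9)
|Γ| = 75.9/127 = 0.597

Γ ≈ 0.597 ∠ 51.8°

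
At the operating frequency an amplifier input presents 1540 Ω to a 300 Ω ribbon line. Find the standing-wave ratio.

VSWR ≈ 5.13

Γ = (1540 − 300)/(1540 + 300) = 0.674
VSWR = (1 + 0.674)/(1 − 0.674)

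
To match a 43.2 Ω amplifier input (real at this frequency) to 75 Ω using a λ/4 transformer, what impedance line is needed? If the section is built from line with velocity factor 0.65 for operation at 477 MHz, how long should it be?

Z_qwt ≈ 56.9 Ω; length ≈ 10.2 cm

Z_qwt = √(Z_0·R_L) = √(75 × 43.2) = √3240
λ = 0.65·c/f = 0.409 m, so l = λ/4 = 0.102 m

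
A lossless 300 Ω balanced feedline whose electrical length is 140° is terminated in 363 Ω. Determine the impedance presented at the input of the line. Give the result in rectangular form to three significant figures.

tan(βl) = tan(140°) = -0.839
Z_in = Z_0·(Z_L + jZ_0·tanβl)/(Z_0 + jZ_L·tanβl)
     = 300·(363 − j252)/(300 − j305)

Z_in ≈ 305 + j57.5 Ω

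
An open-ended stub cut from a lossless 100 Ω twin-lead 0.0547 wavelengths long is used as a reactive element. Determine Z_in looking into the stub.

βl = 2π × 0.0547 = 19.7°
tan(βl) = 0.358
For an open-ended stub, Z_in = −jZ_0·cot(βl) = −jZ_0/tan(βl)

Z_in ≈ −j279 Ω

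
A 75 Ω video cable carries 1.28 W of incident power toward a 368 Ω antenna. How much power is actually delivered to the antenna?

Γ = (368 − 75)/(368 + 75) = 0.661
|Γ|² = 0.437
P_refl = |Γ|²·P_inc = 0.56 W, P_del = (1 − |Γ|²)·P_inc = 0.72 W

P_delivered ≈ 0.72 W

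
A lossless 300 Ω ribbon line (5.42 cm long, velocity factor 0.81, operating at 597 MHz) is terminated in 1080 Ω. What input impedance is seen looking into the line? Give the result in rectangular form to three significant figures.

Z_in ≈ 142 − j235 Ω

λ = v/f = 0.81·c / 597 MHz = 0.407 m
βl = 2π·l/λ = 2π × 0.133 = 47.9°
tan(βl) = tan(47.9°) = 1.11
Z_in = Z_0·(Z_L + jZ_0·tanβl)/(Z_0 + jZ_L·tanβl)
     = 300·(1080 + j332)/(300 + j1200)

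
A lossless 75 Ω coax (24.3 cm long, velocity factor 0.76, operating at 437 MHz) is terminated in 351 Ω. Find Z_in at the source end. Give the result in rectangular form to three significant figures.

Z_in ≈ 180 + j167 Ω

λ = v/f = 0.76·c / 437 MHz = 0.522 m
βl = 2π·l/λ = 2π × 0.466 = 168°
tan(βl) = tan(168°) = -0.219
Z_in = Z_0·(Z_L + jZ_0·tanβl)/(Z_0 + jZ_L·tanβl)
     = 75·(351 − j16.4)/(75 − j76.7)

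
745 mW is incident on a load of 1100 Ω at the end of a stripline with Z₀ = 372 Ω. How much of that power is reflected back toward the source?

P_reflected ≈ 182 mW

Γ = (1100 − 372)/(1100 + 372) = 0.495
|Γ|² = 0.245
P_refl = |Γ|²·P_inc = 182 mW, P_del = (1 − |Γ|²)·P_inc = 563 mW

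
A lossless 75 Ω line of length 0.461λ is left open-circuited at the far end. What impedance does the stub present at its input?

Z_in ≈ +j300 Ω

βl = 2π × 0.461 = 166°
tan(βl) = -0.25
For an open-circuited stub, Z_in = −jZ_0·cot(βl) = −jZ_0/tan(βl)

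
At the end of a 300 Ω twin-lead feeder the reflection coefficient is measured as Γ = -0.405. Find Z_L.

Z_L = Z_0·(1 + Γ)/(1 − Γ) = 300·(0.595)/(1.41)

Z_L ≈ 127 Ω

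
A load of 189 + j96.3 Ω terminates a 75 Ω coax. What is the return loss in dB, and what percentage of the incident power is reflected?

Γ = (114 + j96.3)/(264 + j96.3), |Γ| = 0.531
RL = −20·log₁₀(0.531) = 5.5 dB
P_refl/P_inc = |Γ|² = 0.282

RL ≈ 5.5 dB; 28.2% of incident power reflected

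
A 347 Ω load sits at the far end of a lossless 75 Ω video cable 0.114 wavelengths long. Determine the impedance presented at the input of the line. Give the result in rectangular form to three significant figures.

βl = 2π × 0.114 = 41°
tan(βl) = tan(41°) = 0.871
Z_in = Z_0·(Z_L + jZ_0·tanβl)/(Z_0 + jZ_L·tanβl)
     = 75·(347 + j65.3)/(75 + j302)

Z_in ≈ 35.4 − j77.4 Ω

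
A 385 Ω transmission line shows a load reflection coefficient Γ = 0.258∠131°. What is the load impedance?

Z_L ≈ 256 + j107 Ω

Z_L = Z_0·(1 + Γ)/(1 − Γ) = 385·(0.831 + j0.195)/(1.17 − j0.195)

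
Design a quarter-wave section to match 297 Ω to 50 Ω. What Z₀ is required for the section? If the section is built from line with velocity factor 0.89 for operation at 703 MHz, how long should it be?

Z_qwt ≈ 122 Ω; length ≈ 9.5 cm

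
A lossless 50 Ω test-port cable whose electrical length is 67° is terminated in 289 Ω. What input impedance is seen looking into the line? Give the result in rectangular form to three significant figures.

Z_in ≈ 10.2 − j20.5 Ω

tan(βl) = tan(67°) = 2.36
Z_in = Z_0·(Z_L + jZ_0·tanβl)/(Z_0 + jZ_L·tanβl)
     = 50·(289 + j118)/(50 + j681)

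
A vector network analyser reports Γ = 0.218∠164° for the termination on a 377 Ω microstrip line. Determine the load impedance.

Z_L ≈ 245 + j30.9 Ω

Z_L = Z_0·(1 + Γ)/(1 − Γ) = 377·(0.79 + j0.0601)/(1.21 − j0.0601)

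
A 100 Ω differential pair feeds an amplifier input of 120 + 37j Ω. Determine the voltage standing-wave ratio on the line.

Γ = (Z_L − Z_0)/(Z_L + Z_0) = (20 + j37)/(220 + j37)
|Γ| = 42.1/223 = 0.189
VSWR = (1 + |Γ|)/(1 − |Γ|) = 1.19/0.811

VSWR ≈ 1.46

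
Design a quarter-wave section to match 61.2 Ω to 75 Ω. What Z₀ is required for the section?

Z_qwt = √(Z_0·R_L) = √(75 × 61.2) = √4590

Z_qwt ≈ 67.7 Ω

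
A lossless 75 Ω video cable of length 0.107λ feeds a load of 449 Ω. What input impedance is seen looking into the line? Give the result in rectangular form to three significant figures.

Z_in ≈ 30.9 − j87.7 Ω

βl = 2π × 0.107 = 38.5°
tan(βl) = tan(38.5°) = 0.796
Z_in = Z_0·(Z_L + jZ_0·tanβl)/(Z_0 + jZ_L·tanβl)
     = 75·(449 + j59.7)/(75 + j357)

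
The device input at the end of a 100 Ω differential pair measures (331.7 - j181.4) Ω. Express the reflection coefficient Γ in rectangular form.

Γ ≈ 0.606 − j0.165

Γ = (Z_L − Z_0)/(Z_L + Z_0) = (231.7 − j181.4)/(431.7 − j181.4)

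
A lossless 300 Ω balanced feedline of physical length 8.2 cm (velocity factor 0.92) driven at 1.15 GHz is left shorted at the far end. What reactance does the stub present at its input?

λ = v/f = 0.92·c / 1.15 GHz = 0.24 m
βl = 2π·l/λ = 2π × 0.342 = 123°
tan(βl) = -1.54
For a shorted stub, Z_in = jZ_0·tan(βl)

X_in ≈ -462 Ω (capacitive)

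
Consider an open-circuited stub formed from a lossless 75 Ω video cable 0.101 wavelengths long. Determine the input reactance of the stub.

βl = 2π × 0.101 = 36.4°
tan(βl) = 0.736
For an open-circuited stub, Z_in = −jZ_0·cot(βl) = −jZ_0/tan(βl)

X_in ≈ -102 Ω (capacitive)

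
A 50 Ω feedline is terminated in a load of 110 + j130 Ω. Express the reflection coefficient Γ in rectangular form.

Γ = (Z_L − Z_0)/(Z_L + Z_0) = (60 + j130)/(160 + j130)

Γ ≈ 0.624 + j0.306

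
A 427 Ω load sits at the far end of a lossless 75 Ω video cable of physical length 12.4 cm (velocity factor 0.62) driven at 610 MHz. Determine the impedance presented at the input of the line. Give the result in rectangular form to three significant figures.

λ = v/f = 0.62·c / 610 MHz = 0.305 m
βl = 2π·l/λ = 2π × 0.407 = 146°
tan(βl) = tan(146°) = -0.664
Z_in = Z_0·(Z_L + jZ_0·tanβl)/(Z_0 + jZ_L·tanβl)
     = 75·(427 − j49.8)/(75 − j284)

Z_in ≈ 40.2 + j102 Ω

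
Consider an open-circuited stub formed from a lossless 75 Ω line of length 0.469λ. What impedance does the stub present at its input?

βl = 2π × 0.469 = 169°
tan(βl) = -0.197
For an open-circuited stub, Z_in = −jZ_0·cot(βl) = −jZ_0/tan(βl)

Z_in ≈ +j380 Ω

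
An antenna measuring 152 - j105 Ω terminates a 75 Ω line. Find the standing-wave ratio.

VSWR ≈ 3.17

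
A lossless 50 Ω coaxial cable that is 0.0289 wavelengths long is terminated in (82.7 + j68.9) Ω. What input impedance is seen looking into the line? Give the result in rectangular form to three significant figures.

Z_in ≈ 131 + j51.1 Ω

βl = 2π × 0.0289 = 10.4°
tan(βl) = tan(10.4°) = 0.184
Z_in = Z_0·(Z_L + jZ_0·tanβl)/(Z_0 + jZ_L·tanβl)
     = 50·(82.7 + j78.1)/(37.3 + j15.2)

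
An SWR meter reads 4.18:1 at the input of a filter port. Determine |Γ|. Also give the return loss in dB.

|Γ| = (S − 1)/(S + 1) = (4.18 − 1)/(4.18 + 1) = 3.18/5.18
RL = −20·log₁₀|Γ| = −20·log₁₀(0.614)

|Γ| ≈ 0.614; return loss ≈ 4.24 dB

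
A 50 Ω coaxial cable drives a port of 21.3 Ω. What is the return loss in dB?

Γ = (21.3 − 50)/(21.3 + 50) = -0.403
RL = −20·log₁₀|Γ| = −20·log₁₀(0.403)

RL ≈ 7.9 dB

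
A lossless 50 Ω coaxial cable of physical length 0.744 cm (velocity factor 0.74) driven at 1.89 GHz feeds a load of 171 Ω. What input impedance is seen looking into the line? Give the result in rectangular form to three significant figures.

λ = v/f = 0.74·c / 1.89 GHz = 0.117 m
βl = 2π·l/λ = 2π × 0.0633 = 22.8°
tan(βl) = tan(22.8°) = 0.42
Z_in = Z_0·(Z_L + jZ_0·tanβl)/(Z_0 + jZ_L·tanβl)
     = 50·(171 + j21)/(50 + j71.9)

Z_in ≈ 65.6 − j73.3 Ω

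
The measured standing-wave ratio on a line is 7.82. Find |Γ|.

|Γ| = (S − 1)/(S + 1) = (7.82 − 1)/(7.82 + 1) = 6.82/8.82

|Γ| ≈ 0.773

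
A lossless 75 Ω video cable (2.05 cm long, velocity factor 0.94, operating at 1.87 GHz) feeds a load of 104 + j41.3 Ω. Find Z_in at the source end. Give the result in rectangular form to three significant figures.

λ = v/f = 0.94·c / 1.87 GHz = 0.151 m
βl = 2π·l/λ = 2π × 0.136 = 48.9°
tan(βl) = tan(48.9°) = 1.15
Z_in = Z_0·(Z_L + jZ_0·tanβl)/(Z_0 + jZ_L·tanβl)
     = 75·(104 + j127)/(27.6 + j119)

Z_in ≈ 90.3 − j44.5 Ω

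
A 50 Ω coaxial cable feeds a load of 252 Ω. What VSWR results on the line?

For a purely resistive load, VSWR = R_L/Z_0 or Z_0/R_L (whichever > 1) = 252/50

VSWR ≈ 5.04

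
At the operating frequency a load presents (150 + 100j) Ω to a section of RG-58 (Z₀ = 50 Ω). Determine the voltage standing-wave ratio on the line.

VSWR ≈ 4.44

Γ = (Z_L − Z_0)/(Z_L + Z_0) = (100 + j100)/(200 + j100)
|Γ| = 141/224 = 0.632
VSWR = (1 + |Γ|)/(1 − |Γ|) = 1.63/0.368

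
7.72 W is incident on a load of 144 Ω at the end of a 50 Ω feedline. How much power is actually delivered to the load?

Γ = (144 − 50)/(144 + 50) = 0.485
|Γ|² = 0.235
P_refl = |Γ|²·P_inc = 1.81 W, P_del = (1 − |Γ|²)·P_inc = 5.91 W

P_delivered ≈ 5.91 W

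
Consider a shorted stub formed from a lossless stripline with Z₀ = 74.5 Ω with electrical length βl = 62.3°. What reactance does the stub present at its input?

tan(βl) = 1.9
For a shorted stub, Z_in = jZ_0·tan(βl)

X_in ≈ 142 Ω (inductive)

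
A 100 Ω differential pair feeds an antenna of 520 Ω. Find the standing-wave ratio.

Γ = (520 − 100)/(520 + 100) = 0.677
VSWR = (1 + 0.677)/(1 − 0.677)

VSWR ≈ 5.2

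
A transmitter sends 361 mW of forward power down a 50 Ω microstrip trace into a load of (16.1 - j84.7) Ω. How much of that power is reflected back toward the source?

P_reflected ≈ 260 mW

|Γ| = |(-33.9 − j84.7)/(66.1 − j84.7)| = 0.849
|Γ|² = 0.721
P_refl = |Γ|²·P_inc = 260 mW, P_del = (1 − |Γ|²)·P_inc = 101 mW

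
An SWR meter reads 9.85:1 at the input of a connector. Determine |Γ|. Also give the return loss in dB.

|Γ| = (S − 1)/(S + 1) = (9.85 − 1)/(9.85 + 1) = 8.85/10.8
RL = −20·log₁₀|Γ| = −20·log₁₀(0.816)

|Γ| ≈ 0.816; return loss ≈ 1.77 dB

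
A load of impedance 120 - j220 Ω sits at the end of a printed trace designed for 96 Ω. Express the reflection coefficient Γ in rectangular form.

Γ = (Z_L − Z_0)/(Z_L + Z_0) = (24 − j220)/(216 − j220)

Γ ≈ 0.564 − j0.444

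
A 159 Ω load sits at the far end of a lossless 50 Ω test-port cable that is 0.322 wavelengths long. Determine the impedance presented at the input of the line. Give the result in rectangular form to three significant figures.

βl = 2π × 0.322 = 116°
tan(βl) = tan(116°) = -2.06
Z_in = Z_0·(Z_L + jZ_0·tanβl)/(Z_0 + jZ_L·tanβl)
     = 50·(159 − j103)/(50 − j327)

Z_in ≈ 19 + j21.4 Ω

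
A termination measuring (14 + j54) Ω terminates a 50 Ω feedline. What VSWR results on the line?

VSWR ≈ 7.89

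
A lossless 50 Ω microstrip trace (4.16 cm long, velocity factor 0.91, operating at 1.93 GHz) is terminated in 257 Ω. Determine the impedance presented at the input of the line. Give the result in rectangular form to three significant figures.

λ = v/f = 0.91·c / 1.93 GHz = 0.141 m
βl = 2π·l/λ = 2π × 0.294 = 106°
tan(βl) = tan(106°) = -3.52
Z_in = Z_0·(Z_L + jZ_0·tanβl)/(Z_0 + jZ_L·tanβl)
     = 50·(257 − j176)/(50 − j904)

Z_in ≈ 10.5 + j13.6 Ω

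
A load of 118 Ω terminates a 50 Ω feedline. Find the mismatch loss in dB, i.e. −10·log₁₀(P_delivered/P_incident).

mismatch loss ≈ 0.777 dB

Γ = (118 − 50)/(118 + 50) = 0.405
|Γ|² = 0.164, so P_del/P_inc = 1 − |Γ|² = 0.836
ML = −10·log₁₀(1 − |Γ|²)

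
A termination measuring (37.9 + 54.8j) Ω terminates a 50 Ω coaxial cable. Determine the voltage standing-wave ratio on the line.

Γ = (Z_L − Z_0)/(Z_L + Z_0) = (-12.1 + j54.8)/(87.9 + j54.8)
|Γ| = 56.1/104 = 0.542
VSWR = (1 + |Γ|)/(1 − |Γ|) = 1.54/0.458

VSWR ≈ 3.36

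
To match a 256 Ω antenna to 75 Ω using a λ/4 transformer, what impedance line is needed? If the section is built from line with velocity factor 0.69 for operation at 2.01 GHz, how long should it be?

Z_qwt ≈ 139 Ω; length ≈ 2.57 cm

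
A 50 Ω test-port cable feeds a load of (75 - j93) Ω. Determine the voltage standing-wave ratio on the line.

Γ = (Z_L − Z_0)/(Z_L + Z_0) = (25 − j93)/(125 − j93)
|Γ| = 96.3/156 = 0.618
VSWR = (1 + |Γ|)/(1 − |Γ|) = 1.62/0.382

VSWR ≈ 4.24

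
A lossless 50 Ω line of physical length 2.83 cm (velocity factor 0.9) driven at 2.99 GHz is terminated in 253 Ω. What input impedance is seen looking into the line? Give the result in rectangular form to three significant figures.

λ = v/f = 0.9·c / 2.99 GHz = 0.0903 m
βl = 2π·l/λ = 2π × 0.313 = 113°
tan(βl) = tan(113°) = -2.38
Z_in = Z_0·(Z_L + jZ_0·tanβl)/(Z_0 + jZ_L·tanβl)
     = 50·(253 − j119)/(50 − j601)

Z_in ≈ 11.6 + j20.1 Ω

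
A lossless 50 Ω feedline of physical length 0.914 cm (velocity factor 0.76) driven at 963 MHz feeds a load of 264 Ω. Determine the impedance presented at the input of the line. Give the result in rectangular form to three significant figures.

λ = v/f = 0.76·c / 963 MHz = 0.237 m
βl = 2π·l/λ = 2π × 0.0386 = 13.9°
tan(βl) = tan(13.9°) = 0.247
Z_in = Z_0·(Z_L + jZ_0·tanβl)/(Z_0 + jZ_L·tanβl)
     = 50·(264 + j12.4)/(50 + j65.3)

Z_in ≈ 104 − j123 Ω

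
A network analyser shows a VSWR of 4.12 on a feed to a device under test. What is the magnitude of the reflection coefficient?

|Γ| = (S − 1)/(S + 1) = (4.12 − 1)/(4.12 + 1) = 3.12/5.12

|Γ| ≈ 0.609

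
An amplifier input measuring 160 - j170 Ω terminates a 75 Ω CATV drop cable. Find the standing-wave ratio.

VSWR ≈ 4.8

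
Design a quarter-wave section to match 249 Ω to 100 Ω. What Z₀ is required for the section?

Z_qwt ≈ 158 Ω

Z_qwt = √(Z_0·R_L) = √(100 × 249) = √24900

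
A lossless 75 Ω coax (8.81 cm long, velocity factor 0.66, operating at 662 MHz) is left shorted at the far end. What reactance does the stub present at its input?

X_in ≈ -261 Ω (capacitive)

λ = v/f = 0.66·c / 662 MHz = 0.299 m
βl = 2π·l/λ = 2π × 0.295 = 106°
tan(βl) = -3.48
For a shorted stub, Z_in = jZ_0·tan(βl)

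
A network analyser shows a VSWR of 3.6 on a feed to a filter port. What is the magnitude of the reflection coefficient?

|Γ| ≈ 0.565

|Γ| = (S − 1)/(S + 1) = (3.6 − 1)/(3.6 + 1) = 2.6/4.6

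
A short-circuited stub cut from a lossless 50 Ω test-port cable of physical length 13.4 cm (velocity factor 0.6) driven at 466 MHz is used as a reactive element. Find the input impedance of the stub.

Z_in ≈ −j71.7 Ω

λ = v/f = 0.6·c / 466 MHz = 0.386 m
βl = 2π·l/λ = 2π × 0.347 = 125°
tan(βl) = -1.43
For a short-circuited stub, Z_in = jZ_0·tan(βl)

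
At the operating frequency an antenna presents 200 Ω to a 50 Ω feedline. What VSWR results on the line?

Γ = (200 − 50)/(200 + 50) = 0.6
VSWR = (1 + 0.6)/(1 − 0.6)

VSWR ≈ 4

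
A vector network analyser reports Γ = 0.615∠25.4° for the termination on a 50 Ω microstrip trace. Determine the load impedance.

Z_L ≈ 116 + j98.8 Ω

Z_L = Z_0·(1 + Γ)/(1 − Γ) = 50·(1.56 + j0.264)/(0.444 − j0.264)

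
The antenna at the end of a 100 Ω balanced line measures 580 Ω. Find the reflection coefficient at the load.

Γ = (Z_L − Z_0)/(Z_L + Z_0) = (580 − 100)/(580 + 100) = 480/680

Γ = 0.706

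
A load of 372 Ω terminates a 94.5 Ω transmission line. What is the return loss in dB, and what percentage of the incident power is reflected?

RL ≈ 4.51 dB; 35.4% of incident power reflected

Γ = (372 − 94.5)/(372 + 94.5) = 0.595
RL = −20·log₁₀(0.595) = 4.51 dB
P_refl/P_inc = |Γ|² = 0.354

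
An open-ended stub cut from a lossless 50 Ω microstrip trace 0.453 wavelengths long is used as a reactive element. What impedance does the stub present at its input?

Z_in ≈ +j164 Ω

βl = 2π × 0.453 = 163°
tan(βl) = -0.304
For an open-ended stub, Z_in = −jZ_0·cot(βl) = −jZ_0/tan(βl)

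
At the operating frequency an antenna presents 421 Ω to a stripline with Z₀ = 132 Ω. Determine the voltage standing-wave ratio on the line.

VSWR ≈ 3.19

For a purely resistive load, VSWR = R_L/Z_0 or Z_0/R_L (whichever > 1) = 421/132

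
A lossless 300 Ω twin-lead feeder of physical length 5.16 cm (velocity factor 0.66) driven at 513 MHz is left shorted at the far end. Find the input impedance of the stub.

Z_in ≈ +j335 Ω

λ = v/f = 0.66·c / 513 MHz = 0.386 m
βl = 2π·l/λ = 2π × 0.134 = 48.1°
tan(βl) = 1.12
For a shorted stub, Z_in = jZ_0·tan(βl)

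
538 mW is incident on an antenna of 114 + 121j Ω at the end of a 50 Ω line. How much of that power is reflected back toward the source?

P_reflected ≈ 243 mW

|Γ| = |(64 + j121)/(164 + j121)| = 0.672
|Γ|² = 0.451
P_refl = |Γ|²·P_inc = 243 mW, P_del = (1 − |Γ|²)·P_inc = 295 mW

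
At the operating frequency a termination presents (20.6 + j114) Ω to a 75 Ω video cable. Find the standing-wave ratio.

Γ = (Z_L − Z_0)/(Z_L + Z_0) = (-54.4 + j114)/(95.6 + j114)
|Γ| = 126/149 = 0.849
VSWR = (1 + |Γ|)/(1 − |Γ|) = 1.85/0.151

VSWR ≈ 12.2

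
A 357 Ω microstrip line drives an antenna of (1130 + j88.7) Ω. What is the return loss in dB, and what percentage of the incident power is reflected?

Γ = (773 + j88.7)/(1487 + j88.7), |Γ| = 0.522
RL = −20·log₁₀(0.522) = 5.64 dB
P_refl/P_inc = |Γ|² = 0.273

RL ≈ 5.64 dB; 27.3% of incident power reflected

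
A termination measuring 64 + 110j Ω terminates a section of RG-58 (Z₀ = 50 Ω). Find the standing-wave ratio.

Γ = (Z_L − Z_0)/(Z_L + Z_0) = (14 + j110)/(114 + j110)
|Γ| = 111/158 = 0.7
VSWR = (1 + |Γ|)/(1 − |Γ|) = 1.7/0.3

VSWR ≈ 5.67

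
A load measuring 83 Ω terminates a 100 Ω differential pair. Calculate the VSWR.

VSWR ≈ 1.2

Γ = (83 − 100)/(83 + 100) = -0.0929
VSWR = (1 + 0.0929)/(1 − 0.0929)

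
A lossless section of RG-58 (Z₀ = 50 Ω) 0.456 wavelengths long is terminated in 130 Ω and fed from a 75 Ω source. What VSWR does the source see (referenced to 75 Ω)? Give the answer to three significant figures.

βl = 2π × 0.456 = 164°
tan(βl) = -0.284
Z_in = Z_0·(Z_L + jZ_0·tanβl)/(Z_0 + jZ_L·tanβl) = 91 + j52.9 Ω
Γ_s = (Z_in − Z_s)/(Z_in + Z_s) = (16 + j52.9)/(166 + j52.9), |Γ_s| = 0.317
VSWR = (1 + |Γ_s|)/(1 − |Γ_s|)

VSWR ≈ 1.93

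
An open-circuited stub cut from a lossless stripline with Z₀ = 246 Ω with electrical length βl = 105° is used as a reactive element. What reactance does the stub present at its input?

tan(βl) = -3.73
For an open-circuited stub, Z_in = −jZ_0·cot(βl) = −jZ_0/tan(βl)

X_in ≈ 65.9 Ω (inductive)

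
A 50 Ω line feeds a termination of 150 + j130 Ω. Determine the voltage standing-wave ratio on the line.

VSWR ≈ 5.4

Γ = (Z_L − Z_0)/(Z_L + Z_0) = (100 + j130)/(200 + j130)
|Γ| = 164/239 = 0.688
VSWR = (1 + |Γ|)/(1 − |Γ|) = 1.69/0.312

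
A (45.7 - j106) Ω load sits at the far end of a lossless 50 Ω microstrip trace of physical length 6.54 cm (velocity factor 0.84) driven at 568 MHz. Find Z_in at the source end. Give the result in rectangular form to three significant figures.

λ = v/f = 0.84·c / 568 MHz = 0.444 m
βl = 2π·l/λ = 2π × 0.147 = 53.1°
tan(βl) = tan(53.1°) = 1.33
Z_in = Z_0·(Z_L + jZ_0·tanβl)/(Z_0 + jZ_L·tanβl)
     = 50·(45.7 − j39.5)/(191 + j60.8)

Z_in ≈ 7.88 − j12.8 Ω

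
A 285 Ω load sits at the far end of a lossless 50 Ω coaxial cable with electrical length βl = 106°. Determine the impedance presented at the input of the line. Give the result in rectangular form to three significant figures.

tan(βl) = tan(106°) = -3.49
Z_in = Z_0·(Z_L + jZ_0·tanβl)/(Z_0 + jZ_L·tanβl)
     = 50·(285 − j174)/(50 − j994)

Z_in ≈ 9.47 + j13.9 Ω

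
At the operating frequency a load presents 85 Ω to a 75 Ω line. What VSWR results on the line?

Γ = (85 − 75)/(85 + 75) = 0.0625
VSWR = (1 + 0.0625)/(1 − 0.0625)

VSWR ≈ 1.13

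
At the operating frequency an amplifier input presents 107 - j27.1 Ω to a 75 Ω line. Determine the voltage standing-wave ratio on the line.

Γ = (Z_L − Z_0)/(Z_L + Z_0) = (32 − j27.1)/(182 − j27.1)
|Γ| = 41.9/184 = 0.228
VSWR = (1 + |Γ|)/(1 − |Γ|) = 1.23/0.772

VSWR ≈ 1.59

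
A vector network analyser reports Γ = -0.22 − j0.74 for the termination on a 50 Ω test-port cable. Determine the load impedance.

Z_L ≈ 9.92 − j36.3 Ω

Z_L = Z_0·(1 + Γ)/(1 − Γ) = 50·(0.78 − j0.74)/(1.22 + j0.74)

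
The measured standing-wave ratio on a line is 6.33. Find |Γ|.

|Γ| ≈ 0.727

|Γ| = (S − 1)/(S + 1) = (6.33 − 1)/(6.33 + 1) = 5.33/7.33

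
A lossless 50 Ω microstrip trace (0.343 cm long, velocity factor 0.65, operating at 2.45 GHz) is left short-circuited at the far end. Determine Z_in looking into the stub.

λ = v/f = 0.65·c / 2.45 GHz = 0.0796 m
βl = 2π·l/λ = 2π × 0.0431 = 15.5°
tan(βl) = 0.278
For a short-circuited stub, Z_in = jZ_0·tan(βl)

Z_in ≈ +j13.9 Ω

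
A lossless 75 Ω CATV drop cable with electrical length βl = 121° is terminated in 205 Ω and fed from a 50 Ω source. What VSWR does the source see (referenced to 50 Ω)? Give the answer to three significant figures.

tan(βl) = -1.66
Z_in = Z_0·(Z_L + jZ_0·tanβl)/(Z_0 + jZ_L·tanβl) = 35.6 + j37.2 Ω
Γ_s = (Z_in − Z_s)/(Z_in + Z_s) = (-14.4 + j37.2)/(85.6 + j37.2), |Γ_s| = 0.427
VSWR = (1 + |Γ_s|)/(1 − |Γ_s|)

VSWR ≈ 2.49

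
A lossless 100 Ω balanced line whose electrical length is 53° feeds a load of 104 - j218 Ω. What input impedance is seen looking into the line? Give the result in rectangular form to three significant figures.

tan(βl) = tan(53°) = 1.33
Z_in = Z_0·(Z_L + jZ_0·tanβl)/(Z_0 + jZ_L·tanβl)
     = 100·(104 − j85.3)/(389 + j138)

Z_in ≈ 16.8 − j27.9 Ω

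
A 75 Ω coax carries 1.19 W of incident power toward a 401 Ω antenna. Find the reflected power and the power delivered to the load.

P_reflected ≈ 0.558 W; P_delivered ≈ 0.632 W

Γ = (401 − 75)/(401 + 75) = 0.685
|Γ|² = 0.469
P_refl = |Γ|²·P_inc = 0.558 W, P_del = (1 − |Γ|²)·P_inc = 0.632 W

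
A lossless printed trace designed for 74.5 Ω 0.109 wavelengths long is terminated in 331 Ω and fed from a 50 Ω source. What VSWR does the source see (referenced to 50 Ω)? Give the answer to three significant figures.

VSWR ≈ 5.2

βl = 2π × 0.109 = 39.2°
tan(βl) = 0.817
Z_in = Z_0·(Z_L + jZ_0·tanβl)/(Z_0 + jZ_L·tanβl) = 38.9 − j80.5 Ω
Γ_s = (Z_in − Z_s)/(Z_in + Z_s) = (-11.1 − j80.5)/(88.9 − j80.5), |Γ_s| = 0.677
VSWR = (1 + |Γ_s|)/(1 − |Γ_s|)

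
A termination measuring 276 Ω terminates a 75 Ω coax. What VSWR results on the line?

VSWR ≈ 3.68

For a purely resistive load, VSWR = R_L/Z_0 or Z_0/R_L (whichever > 1) = 276/75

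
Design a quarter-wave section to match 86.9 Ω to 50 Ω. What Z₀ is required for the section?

Z_qwt ≈ 65.9 Ω

Z_qwt = √(Z_0·R_L) = √(50 × 86.9) = √4345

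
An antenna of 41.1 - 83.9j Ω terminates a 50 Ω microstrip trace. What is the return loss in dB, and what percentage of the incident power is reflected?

Γ = (-8.9 − j83.9)/(91.1 − j83.9), |Γ| = 0.681
RL = −20·log₁₀(0.681) = 3.33 dB
P_refl/P_inc = |Γ|² = 0.464

RL ≈ 3.33 dB; 46.4% of incident power reflected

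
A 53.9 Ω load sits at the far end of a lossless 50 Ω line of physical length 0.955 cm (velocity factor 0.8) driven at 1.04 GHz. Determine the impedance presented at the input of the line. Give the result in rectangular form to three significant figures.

λ = v/f = 0.8·c / 1.04 GHz = 0.231 m
βl = 2π·l/λ = 2π × 0.0414 = 14.9°
tan(βl) = tan(14.9°) = 0.266
Z_in = Z_0·(Z_L + jZ_0·tanβl)/(Z_0 + jZ_L·tanβl)
     = 50·(53.9 + j13.3)/(50 + j14.3)

Z_in ≈ 53.3 − j1.99 Ω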